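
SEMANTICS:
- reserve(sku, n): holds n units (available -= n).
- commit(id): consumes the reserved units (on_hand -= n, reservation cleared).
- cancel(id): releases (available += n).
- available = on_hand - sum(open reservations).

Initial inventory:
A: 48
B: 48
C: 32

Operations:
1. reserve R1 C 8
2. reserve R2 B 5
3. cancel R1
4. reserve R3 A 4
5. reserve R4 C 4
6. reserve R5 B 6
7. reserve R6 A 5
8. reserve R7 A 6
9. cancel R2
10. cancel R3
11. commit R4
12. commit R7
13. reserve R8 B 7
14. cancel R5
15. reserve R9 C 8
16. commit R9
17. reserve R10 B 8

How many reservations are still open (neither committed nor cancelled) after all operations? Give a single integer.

Step 1: reserve R1 C 8 -> on_hand[A=48 B=48 C=32] avail[A=48 B=48 C=24] open={R1}
Step 2: reserve R2 B 5 -> on_hand[A=48 B=48 C=32] avail[A=48 B=43 C=24] open={R1,R2}
Step 3: cancel R1 -> on_hand[A=48 B=48 C=32] avail[A=48 B=43 C=32] open={R2}
Step 4: reserve R3 A 4 -> on_hand[A=48 B=48 C=32] avail[A=44 B=43 C=32] open={R2,R3}
Step 5: reserve R4 C 4 -> on_hand[A=48 B=48 C=32] avail[A=44 B=43 C=28] open={R2,R3,R4}
Step 6: reserve R5 B 6 -> on_hand[A=48 B=48 C=32] avail[A=44 B=37 C=28] open={R2,R3,R4,R5}
Step 7: reserve R6 A 5 -> on_hand[A=48 B=48 C=32] avail[A=39 B=37 C=28] open={R2,R3,R4,R5,R6}
Step 8: reserve R7 A 6 -> on_hand[A=48 B=48 C=32] avail[A=33 B=37 C=28] open={R2,R3,R4,R5,R6,R7}
Step 9: cancel R2 -> on_hand[A=48 B=48 C=32] avail[A=33 B=42 C=28] open={R3,R4,R5,R6,R7}
Step 10: cancel R3 -> on_hand[A=48 B=48 C=32] avail[A=37 B=42 C=28] open={R4,R5,R6,R7}
Step 11: commit R4 -> on_hand[A=48 B=48 C=28] avail[A=37 B=42 C=28] open={R5,R6,R7}
Step 12: commit R7 -> on_hand[A=42 B=48 C=28] avail[A=37 B=42 C=28] open={R5,R6}
Step 13: reserve R8 B 7 -> on_hand[A=42 B=48 C=28] avail[A=37 B=35 C=28] open={R5,R6,R8}
Step 14: cancel R5 -> on_hand[A=42 B=48 C=28] avail[A=37 B=41 C=28] open={R6,R8}
Step 15: reserve R9 C 8 -> on_hand[A=42 B=48 C=28] avail[A=37 B=41 C=20] open={R6,R8,R9}
Step 16: commit R9 -> on_hand[A=42 B=48 C=20] avail[A=37 B=41 C=20] open={R6,R8}
Step 17: reserve R10 B 8 -> on_hand[A=42 B=48 C=20] avail[A=37 B=33 C=20] open={R10,R6,R8}
Open reservations: ['R10', 'R6', 'R8'] -> 3

Answer: 3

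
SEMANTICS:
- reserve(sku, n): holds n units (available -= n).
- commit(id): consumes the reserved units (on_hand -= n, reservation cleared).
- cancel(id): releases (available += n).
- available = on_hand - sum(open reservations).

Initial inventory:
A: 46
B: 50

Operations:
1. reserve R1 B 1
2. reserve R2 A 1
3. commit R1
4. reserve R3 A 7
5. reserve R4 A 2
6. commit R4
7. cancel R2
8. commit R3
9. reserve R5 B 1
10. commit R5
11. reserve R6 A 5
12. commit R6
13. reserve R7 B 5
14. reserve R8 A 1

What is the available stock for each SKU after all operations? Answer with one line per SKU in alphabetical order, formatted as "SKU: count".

Step 1: reserve R1 B 1 -> on_hand[A=46 B=50] avail[A=46 B=49] open={R1}
Step 2: reserve R2 A 1 -> on_hand[A=46 B=50] avail[A=45 B=49] open={R1,R2}
Step 3: commit R1 -> on_hand[A=46 B=49] avail[A=45 B=49] open={R2}
Step 4: reserve R3 A 7 -> on_hand[A=46 B=49] avail[A=38 B=49] open={R2,R3}
Step 5: reserve R4 A 2 -> on_hand[A=46 B=49] avail[A=36 B=49] open={R2,R3,R4}
Step 6: commit R4 -> on_hand[A=44 B=49] avail[A=36 B=49] open={R2,R3}
Step 7: cancel R2 -> on_hand[A=44 B=49] avail[A=37 B=49] open={R3}
Step 8: commit R3 -> on_hand[A=37 B=49] avail[A=37 B=49] open={}
Step 9: reserve R5 B 1 -> on_hand[A=37 B=49] avail[A=37 B=48] open={R5}
Step 10: commit R5 -> on_hand[A=37 B=48] avail[A=37 B=48] open={}
Step 11: reserve R6 A 5 -> on_hand[A=37 B=48] avail[A=32 B=48] open={R6}
Step 12: commit R6 -> on_hand[A=32 B=48] avail[A=32 B=48] open={}
Step 13: reserve R7 B 5 -> on_hand[A=32 B=48] avail[A=32 B=43] open={R7}
Step 14: reserve R8 A 1 -> on_hand[A=32 B=48] avail[A=31 B=43] open={R7,R8}

Answer: A: 31
B: 43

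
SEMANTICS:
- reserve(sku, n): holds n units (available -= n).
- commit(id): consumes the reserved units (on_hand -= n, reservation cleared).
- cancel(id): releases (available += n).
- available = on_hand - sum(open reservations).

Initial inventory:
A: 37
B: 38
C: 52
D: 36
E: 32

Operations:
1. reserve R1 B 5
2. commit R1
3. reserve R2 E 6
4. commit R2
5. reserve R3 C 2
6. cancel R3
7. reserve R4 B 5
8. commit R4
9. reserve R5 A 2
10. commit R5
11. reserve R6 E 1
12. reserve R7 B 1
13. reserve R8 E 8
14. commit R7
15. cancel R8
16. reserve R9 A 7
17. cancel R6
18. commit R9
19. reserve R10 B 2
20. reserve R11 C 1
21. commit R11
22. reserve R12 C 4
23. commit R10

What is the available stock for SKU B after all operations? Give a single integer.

Step 1: reserve R1 B 5 -> on_hand[A=37 B=38 C=52 D=36 E=32] avail[A=37 B=33 C=52 D=36 E=32] open={R1}
Step 2: commit R1 -> on_hand[A=37 B=33 C=52 D=36 E=32] avail[A=37 B=33 C=52 D=36 E=32] open={}
Step 3: reserve R2 E 6 -> on_hand[A=37 B=33 C=52 D=36 E=32] avail[A=37 B=33 C=52 D=36 E=26] open={R2}
Step 4: commit R2 -> on_hand[A=37 B=33 C=52 D=36 E=26] avail[A=37 B=33 C=52 D=36 E=26] open={}
Step 5: reserve R3 C 2 -> on_hand[A=37 B=33 C=52 D=36 E=26] avail[A=37 B=33 C=50 D=36 E=26] open={R3}
Step 6: cancel R3 -> on_hand[A=37 B=33 C=52 D=36 E=26] avail[A=37 B=33 C=52 D=36 E=26] open={}
Step 7: reserve R4 B 5 -> on_hand[A=37 B=33 C=52 D=36 E=26] avail[A=37 B=28 C=52 D=36 E=26] open={R4}
Step 8: commit R4 -> on_hand[A=37 B=28 C=52 D=36 E=26] avail[A=37 B=28 C=52 D=36 E=26] open={}
Step 9: reserve R5 A 2 -> on_hand[A=37 B=28 C=52 D=36 E=26] avail[A=35 B=28 C=52 D=36 E=26] open={R5}
Step 10: commit R5 -> on_hand[A=35 B=28 C=52 D=36 E=26] avail[A=35 B=28 C=52 D=36 E=26] open={}
Step 11: reserve R6 E 1 -> on_hand[A=35 B=28 C=52 D=36 E=26] avail[A=35 B=28 C=52 D=36 E=25] open={R6}
Step 12: reserve R7 B 1 -> on_hand[A=35 B=28 C=52 D=36 E=26] avail[A=35 B=27 C=52 D=36 E=25] open={R6,R7}
Step 13: reserve R8 E 8 -> on_hand[A=35 B=28 C=52 D=36 E=26] avail[A=35 B=27 C=52 D=36 E=17] open={R6,R7,R8}
Step 14: commit R7 -> on_hand[A=35 B=27 C=52 D=36 E=26] avail[A=35 B=27 C=52 D=36 E=17] open={R6,R8}
Step 15: cancel R8 -> on_hand[A=35 B=27 C=52 D=36 E=26] avail[A=35 B=27 C=52 D=36 E=25] open={R6}
Step 16: reserve R9 A 7 -> on_hand[A=35 B=27 C=52 D=36 E=26] avail[A=28 B=27 C=52 D=36 E=25] open={R6,R9}
Step 17: cancel R6 -> on_hand[A=35 B=27 C=52 D=36 E=26] avail[A=28 B=27 C=52 D=36 E=26] open={R9}
Step 18: commit R9 -> on_hand[A=28 B=27 C=52 D=36 E=26] avail[A=28 B=27 C=52 D=36 E=26] open={}
Step 19: reserve R10 B 2 -> on_hand[A=28 B=27 C=52 D=36 E=26] avail[A=28 B=25 C=52 D=36 E=26] open={R10}
Step 20: reserve R11 C 1 -> on_hand[A=28 B=27 C=52 D=36 E=26] avail[A=28 B=25 C=51 D=36 E=26] open={R10,R11}
Step 21: commit R11 -> on_hand[A=28 B=27 C=51 D=36 E=26] avail[A=28 B=25 C=51 D=36 E=26] open={R10}
Step 22: reserve R12 C 4 -> on_hand[A=28 B=27 C=51 D=36 E=26] avail[A=28 B=25 C=47 D=36 E=26] open={R10,R12}
Step 23: commit R10 -> on_hand[A=28 B=25 C=51 D=36 E=26] avail[A=28 B=25 C=47 D=36 E=26] open={R12}
Final available[B] = 25

Answer: 25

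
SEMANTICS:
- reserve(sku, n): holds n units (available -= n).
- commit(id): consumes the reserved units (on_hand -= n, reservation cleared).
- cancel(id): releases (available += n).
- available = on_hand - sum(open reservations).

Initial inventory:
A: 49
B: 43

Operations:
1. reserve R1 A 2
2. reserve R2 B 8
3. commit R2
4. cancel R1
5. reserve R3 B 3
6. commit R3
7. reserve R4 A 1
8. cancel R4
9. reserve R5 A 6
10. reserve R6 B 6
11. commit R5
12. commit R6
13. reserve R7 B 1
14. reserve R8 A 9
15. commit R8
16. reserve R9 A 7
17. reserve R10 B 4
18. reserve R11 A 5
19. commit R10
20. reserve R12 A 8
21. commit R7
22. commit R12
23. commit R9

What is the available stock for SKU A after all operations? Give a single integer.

Answer: 14

Derivation:
Step 1: reserve R1 A 2 -> on_hand[A=49 B=43] avail[A=47 B=43] open={R1}
Step 2: reserve R2 B 8 -> on_hand[A=49 B=43] avail[A=47 B=35] open={R1,R2}
Step 3: commit R2 -> on_hand[A=49 B=35] avail[A=47 B=35] open={R1}
Step 4: cancel R1 -> on_hand[A=49 B=35] avail[A=49 B=35] open={}
Step 5: reserve R3 B 3 -> on_hand[A=49 B=35] avail[A=49 B=32] open={R3}
Step 6: commit R3 -> on_hand[A=49 B=32] avail[A=49 B=32] open={}
Step 7: reserve R4 A 1 -> on_hand[A=49 B=32] avail[A=48 B=32] open={R4}
Step 8: cancel R4 -> on_hand[A=49 B=32] avail[A=49 B=32] open={}
Step 9: reserve R5 A 6 -> on_hand[A=49 B=32] avail[A=43 B=32] open={R5}
Step 10: reserve R6 B 6 -> on_hand[A=49 B=32] avail[A=43 B=26] open={R5,R6}
Step 11: commit R5 -> on_hand[A=43 B=32] avail[A=43 B=26] open={R6}
Step 12: commit R6 -> on_hand[A=43 B=26] avail[A=43 B=26] open={}
Step 13: reserve R7 B 1 -> on_hand[A=43 B=26] avail[A=43 B=25] open={R7}
Step 14: reserve R8 A 9 -> on_hand[A=43 B=26] avail[A=34 B=25] open={R7,R8}
Step 15: commit R8 -> on_hand[A=34 B=26] avail[A=34 B=25] open={R7}
Step 16: reserve R9 A 7 -> on_hand[A=34 B=26] avail[A=27 B=25] open={R7,R9}
Step 17: reserve R10 B 4 -> on_hand[A=34 B=26] avail[A=27 B=21] open={R10,R7,R9}
Step 18: reserve R11 A 5 -> on_hand[A=34 B=26] avail[A=22 B=21] open={R10,R11,R7,R9}
Step 19: commit R10 -> on_hand[A=34 B=22] avail[A=22 B=21] open={R11,R7,R9}
Step 20: reserve R12 A 8 -> on_hand[A=34 B=22] avail[A=14 B=21] open={R11,R12,R7,R9}
Step 21: commit R7 -> on_hand[A=34 B=21] avail[A=14 B=21] open={R11,R12,R9}
Step 22: commit R12 -> on_hand[A=26 B=21] avail[A=14 B=21] open={R11,R9}
Step 23: commit R9 -> on_hand[A=19 B=21] avail[A=14 B=21] open={R11}
Final available[A] = 14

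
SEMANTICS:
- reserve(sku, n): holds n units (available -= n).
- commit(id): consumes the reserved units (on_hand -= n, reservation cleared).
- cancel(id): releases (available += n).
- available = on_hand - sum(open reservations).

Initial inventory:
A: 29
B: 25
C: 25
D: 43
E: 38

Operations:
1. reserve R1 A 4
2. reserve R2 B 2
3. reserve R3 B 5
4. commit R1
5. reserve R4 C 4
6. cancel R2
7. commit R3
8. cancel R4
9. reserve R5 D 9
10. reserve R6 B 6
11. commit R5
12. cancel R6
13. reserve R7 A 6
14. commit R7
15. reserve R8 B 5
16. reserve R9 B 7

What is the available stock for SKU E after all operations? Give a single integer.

Answer: 38

Derivation:
Step 1: reserve R1 A 4 -> on_hand[A=29 B=25 C=25 D=43 E=38] avail[A=25 B=25 C=25 D=43 E=38] open={R1}
Step 2: reserve R2 B 2 -> on_hand[A=29 B=25 C=25 D=43 E=38] avail[A=25 B=23 C=25 D=43 E=38] open={R1,R2}
Step 3: reserve R3 B 5 -> on_hand[A=29 B=25 C=25 D=43 E=38] avail[A=25 B=18 C=25 D=43 E=38] open={R1,R2,R3}
Step 4: commit R1 -> on_hand[A=25 B=25 C=25 D=43 E=38] avail[A=25 B=18 C=25 D=43 E=38] open={R2,R3}
Step 5: reserve R4 C 4 -> on_hand[A=25 B=25 C=25 D=43 E=38] avail[A=25 B=18 C=21 D=43 E=38] open={R2,R3,R4}
Step 6: cancel R2 -> on_hand[A=25 B=25 C=25 D=43 E=38] avail[A=25 B=20 C=21 D=43 E=38] open={R3,R4}
Step 7: commit R3 -> on_hand[A=25 B=20 C=25 D=43 E=38] avail[A=25 B=20 C=21 D=43 E=38] open={R4}
Step 8: cancel R4 -> on_hand[A=25 B=20 C=25 D=43 E=38] avail[A=25 B=20 C=25 D=43 E=38] open={}
Step 9: reserve R5 D 9 -> on_hand[A=25 B=20 C=25 D=43 E=38] avail[A=25 B=20 C=25 D=34 E=38] open={R5}
Step 10: reserve R6 B 6 -> on_hand[A=25 B=20 C=25 D=43 E=38] avail[A=25 B=14 C=25 D=34 E=38] open={R5,R6}
Step 11: commit R5 -> on_hand[A=25 B=20 C=25 D=34 E=38] avail[A=25 B=14 C=25 D=34 E=38] open={R6}
Step 12: cancel R6 -> on_hand[A=25 B=20 C=25 D=34 E=38] avail[A=25 B=20 C=25 D=34 E=38] open={}
Step 13: reserve R7 A 6 -> on_hand[A=25 B=20 C=25 D=34 E=38] avail[A=19 B=20 C=25 D=34 E=38] open={R7}
Step 14: commit R7 -> on_hand[A=19 B=20 C=25 D=34 E=38] avail[A=19 B=20 C=25 D=34 E=38] open={}
Step 15: reserve R8 B 5 -> on_hand[A=19 B=20 C=25 D=34 E=38] avail[A=19 B=15 C=25 D=34 E=38] open={R8}
Step 16: reserve R9 B 7 -> on_hand[A=19 B=20 C=25 D=34 E=38] avail[A=19 B=8 C=25 D=34 E=38] open={R8,R9}
Final available[E] = 38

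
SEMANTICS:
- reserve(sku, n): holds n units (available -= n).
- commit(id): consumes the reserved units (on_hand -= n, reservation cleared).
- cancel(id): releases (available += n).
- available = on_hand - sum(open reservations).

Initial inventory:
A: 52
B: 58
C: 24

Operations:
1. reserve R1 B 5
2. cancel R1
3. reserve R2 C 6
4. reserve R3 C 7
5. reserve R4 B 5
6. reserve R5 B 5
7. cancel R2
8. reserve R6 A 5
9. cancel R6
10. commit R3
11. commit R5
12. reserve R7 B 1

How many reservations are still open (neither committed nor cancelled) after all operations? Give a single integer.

Answer: 2

Derivation:
Step 1: reserve R1 B 5 -> on_hand[A=52 B=58 C=24] avail[A=52 B=53 C=24] open={R1}
Step 2: cancel R1 -> on_hand[A=52 B=58 C=24] avail[A=52 B=58 C=24] open={}
Step 3: reserve R2 C 6 -> on_hand[A=52 B=58 C=24] avail[A=52 B=58 C=18] open={R2}
Step 4: reserve R3 C 7 -> on_hand[A=52 B=58 C=24] avail[A=52 B=58 C=11] open={R2,R3}
Step 5: reserve R4 B 5 -> on_hand[A=52 B=58 C=24] avail[A=52 B=53 C=11] open={R2,R3,R4}
Step 6: reserve R5 B 5 -> on_hand[A=52 B=58 C=24] avail[A=52 B=48 C=11] open={R2,R3,R4,R5}
Step 7: cancel R2 -> on_hand[A=52 B=58 C=24] avail[A=52 B=48 C=17] open={R3,R4,R5}
Step 8: reserve R6 A 5 -> on_hand[A=52 B=58 C=24] avail[A=47 B=48 C=17] open={R3,R4,R5,R6}
Step 9: cancel R6 -> on_hand[A=52 B=58 C=24] avail[A=52 B=48 C=17] open={R3,R4,R5}
Step 10: commit R3 -> on_hand[A=52 B=58 C=17] avail[A=52 B=48 C=17] open={R4,R5}
Step 11: commit R5 -> on_hand[A=52 B=53 C=17] avail[A=52 B=48 C=17] open={R4}
Step 12: reserve R7 B 1 -> on_hand[A=52 B=53 C=17] avail[A=52 B=47 C=17] open={R4,R7}
Open reservations: ['R4', 'R7'] -> 2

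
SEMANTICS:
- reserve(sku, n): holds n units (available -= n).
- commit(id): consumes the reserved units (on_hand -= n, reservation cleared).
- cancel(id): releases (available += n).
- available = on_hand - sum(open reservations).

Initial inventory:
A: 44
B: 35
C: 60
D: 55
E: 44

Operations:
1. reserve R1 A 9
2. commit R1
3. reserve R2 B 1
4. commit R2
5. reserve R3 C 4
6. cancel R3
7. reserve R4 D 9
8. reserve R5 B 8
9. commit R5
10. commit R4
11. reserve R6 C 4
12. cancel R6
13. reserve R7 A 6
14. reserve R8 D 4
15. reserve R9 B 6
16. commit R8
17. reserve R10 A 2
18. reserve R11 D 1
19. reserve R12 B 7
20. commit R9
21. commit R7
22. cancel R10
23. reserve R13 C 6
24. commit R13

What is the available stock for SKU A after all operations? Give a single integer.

Step 1: reserve R1 A 9 -> on_hand[A=44 B=35 C=60 D=55 E=44] avail[A=35 B=35 C=60 D=55 E=44] open={R1}
Step 2: commit R1 -> on_hand[A=35 B=35 C=60 D=55 E=44] avail[A=35 B=35 C=60 D=55 E=44] open={}
Step 3: reserve R2 B 1 -> on_hand[A=35 B=35 C=60 D=55 E=44] avail[A=35 B=34 C=60 D=55 E=44] open={R2}
Step 4: commit R2 -> on_hand[A=35 B=34 C=60 D=55 E=44] avail[A=35 B=34 C=60 D=55 E=44] open={}
Step 5: reserve R3 C 4 -> on_hand[A=35 B=34 C=60 D=55 E=44] avail[A=35 B=34 C=56 D=55 E=44] open={R3}
Step 6: cancel R3 -> on_hand[A=35 B=34 C=60 D=55 E=44] avail[A=35 B=34 C=60 D=55 E=44] open={}
Step 7: reserve R4 D 9 -> on_hand[A=35 B=34 C=60 D=55 E=44] avail[A=35 B=34 C=60 D=46 E=44] open={R4}
Step 8: reserve R5 B 8 -> on_hand[A=35 B=34 C=60 D=55 E=44] avail[A=35 B=26 C=60 D=46 E=44] open={R4,R5}
Step 9: commit R5 -> on_hand[A=35 B=26 C=60 D=55 E=44] avail[A=35 B=26 C=60 D=46 E=44] open={R4}
Step 10: commit R4 -> on_hand[A=35 B=26 C=60 D=46 E=44] avail[A=35 B=26 C=60 D=46 E=44] open={}
Step 11: reserve R6 C 4 -> on_hand[A=35 B=26 C=60 D=46 E=44] avail[A=35 B=26 C=56 D=46 E=44] open={R6}
Step 12: cancel R6 -> on_hand[A=35 B=26 C=60 D=46 E=44] avail[A=35 B=26 C=60 D=46 E=44] open={}
Step 13: reserve R7 A 6 -> on_hand[A=35 B=26 C=60 D=46 E=44] avail[A=29 B=26 C=60 D=46 E=44] open={R7}
Step 14: reserve R8 D 4 -> on_hand[A=35 B=26 C=60 D=46 E=44] avail[A=29 B=26 C=60 D=42 E=44] open={R7,R8}
Step 15: reserve R9 B 6 -> on_hand[A=35 B=26 C=60 D=46 E=44] avail[A=29 B=20 C=60 D=42 E=44] open={R7,R8,R9}
Step 16: commit R8 -> on_hand[A=35 B=26 C=60 D=42 E=44] avail[A=29 B=20 C=60 D=42 E=44] open={R7,R9}
Step 17: reserve R10 A 2 -> on_hand[A=35 B=26 C=60 D=42 E=44] avail[A=27 B=20 C=60 D=42 E=44] open={R10,R7,R9}
Step 18: reserve R11 D 1 -> on_hand[A=35 B=26 C=60 D=42 E=44] avail[A=27 B=20 C=60 D=41 E=44] open={R10,R11,R7,R9}
Step 19: reserve R12 B 7 -> on_hand[A=35 B=26 C=60 D=42 E=44] avail[A=27 B=13 C=60 D=41 E=44] open={R10,R11,R12,R7,R9}
Step 20: commit R9 -> on_hand[A=35 B=20 C=60 D=42 E=44] avail[A=27 B=13 C=60 D=41 E=44] open={R10,R11,R12,R7}
Step 21: commit R7 -> on_hand[A=29 B=20 C=60 D=42 E=44] avail[A=27 B=13 C=60 D=41 E=44] open={R10,R11,R12}
Step 22: cancel R10 -> on_hand[A=29 B=20 C=60 D=42 E=44] avail[A=29 B=13 C=60 D=41 E=44] open={R11,R12}
Step 23: reserve R13 C 6 -> on_hand[A=29 B=20 C=60 D=42 E=44] avail[A=29 B=13 C=54 D=41 E=44] open={R11,R12,R13}
Step 24: commit R13 -> on_hand[A=29 B=20 C=54 D=42 E=44] avail[A=29 B=13 C=54 D=41 E=44] open={R11,R12}
Final available[A] = 29

Answer: 29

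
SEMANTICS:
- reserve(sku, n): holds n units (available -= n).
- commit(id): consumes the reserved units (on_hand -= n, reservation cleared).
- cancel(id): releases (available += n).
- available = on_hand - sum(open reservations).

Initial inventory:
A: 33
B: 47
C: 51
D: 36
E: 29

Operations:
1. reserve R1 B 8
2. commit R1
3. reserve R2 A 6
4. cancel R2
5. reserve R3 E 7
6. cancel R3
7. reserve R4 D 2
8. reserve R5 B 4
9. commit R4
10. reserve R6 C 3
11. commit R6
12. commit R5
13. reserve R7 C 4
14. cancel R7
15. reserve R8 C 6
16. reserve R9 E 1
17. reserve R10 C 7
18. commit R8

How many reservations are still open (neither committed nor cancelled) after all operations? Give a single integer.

Answer: 2

Derivation:
Step 1: reserve R1 B 8 -> on_hand[A=33 B=47 C=51 D=36 E=29] avail[A=33 B=39 C=51 D=36 E=29] open={R1}
Step 2: commit R1 -> on_hand[A=33 B=39 C=51 D=36 E=29] avail[A=33 B=39 C=51 D=36 E=29] open={}
Step 3: reserve R2 A 6 -> on_hand[A=33 B=39 C=51 D=36 E=29] avail[A=27 B=39 C=51 D=36 E=29] open={R2}
Step 4: cancel R2 -> on_hand[A=33 B=39 C=51 D=36 E=29] avail[A=33 B=39 C=51 D=36 E=29] open={}
Step 5: reserve R3 E 7 -> on_hand[A=33 B=39 C=51 D=36 E=29] avail[A=33 B=39 C=51 D=36 E=22] open={R3}
Step 6: cancel R3 -> on_hand[A=33 B=39 C=51 D=36 E=29] avail[A=33 B=39 C=51 D=36 E=29] open={}
Step 7: reserve R4 D 2 -> on_hand[A=33 B=39 C=51 D=36 E=29] avail[A=33 B=39 C=51 D=34 E=29] open={R4}
Step 8: reserve R5 B 4 -> on_hand[A=33 B=39 C=51 D=36 E=29] avail[A=33 B=35 C=51 D=34 E=29] open={R4,R5}
Step 9: commit R4 -> on_hand[A=33 B=39 C=51 D=34 E=29] avail[A=33 B=35 C=51 D=34 E=29] open={R5}
Step 10: reserve R6 C 3 -> on_hand[A=33 B=39 C=51 D=34 E=29] avail[A=33 B=35 C=48 D=34 E=29] open={R5,R6}
Step 11: commit R6 -> on_hand[A=33 B=39 C=48 D=34 E=29] avail[A=33 B=35 C=48 D=34 E=29] open={R5}
Step 12: commit R5 -> on_hand[A=33 B=35 C=48 D=34 E=29] avail[A=33 B=35 C=48 D=34 E=29] open={}
Step 13: reserve R7 C 4 -> on_hand[A=33 B=35 C=48 D=34 E=29] avail[A=33 B=35 C=44 D=34 E=29] open={R7}
Step 14: cancel R7 -> on_hand[A=33 B=35 C=48 D=34 E=29] avail[A=33 B=35 C=48 D=34 E=29] open={}
Step 15: reserve R8 C 6 -> on_hand[A=33 B=35 C=48 D=34 E=29] avail[A=33 B=35 C=42 D=34 E=29] open={R8}
Step 16: reserve R9 E 1 -> on_hand[A=33 B=35 C=48 D=34 E=29] avail[A=33 B=35 C=42 D=34 E=28] open={R8,R9}
Step 17: reserve R10 C 7 -> on_hand[A=33 B=35 C=48 D=34 E=29] avail[A=33 B=35 C=35 D=34 E=28] open={R10,R8,R9}
Step 18: commit R8 -> on_hand[A=33 B=35 C=42 D=34 E=29] avail[A=33 B=35 C=35 D=34 E=28] open={R10,R9}
Open reservations: ['R10', 'R9'] -> 2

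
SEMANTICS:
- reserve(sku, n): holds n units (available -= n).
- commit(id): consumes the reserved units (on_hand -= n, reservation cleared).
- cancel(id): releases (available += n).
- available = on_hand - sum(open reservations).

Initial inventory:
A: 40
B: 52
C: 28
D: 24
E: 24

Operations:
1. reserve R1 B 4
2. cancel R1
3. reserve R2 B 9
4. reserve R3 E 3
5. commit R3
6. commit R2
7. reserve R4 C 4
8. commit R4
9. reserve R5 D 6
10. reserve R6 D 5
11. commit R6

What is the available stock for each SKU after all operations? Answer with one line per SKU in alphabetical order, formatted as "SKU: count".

Answer: A: 40
B: 43
C: 24
D: 13
E: 21

Derivation:
Step 1: reserve R1 B 4 -> on_hand[A=40 B=52 C=28 D=24 E=24] avail[A=40 B=48 C=28 D=24 E=24] open={R1}
Step 2: cancel R1 -> on_hand[A=40 B=52 C=28 D=24 E=24] avail[A=40 B=52 C=28 D=24 E=24] open={}
Step 3: reserve R2 B 9 -> on_hand[A=40 B=52 C=28 D=24 E=24] avail[A=40 B=43 C=28 D=24 E=24] open={R2}
Step 4: reserve R3 E 3 -> on_hand[A=40 B=52 C=28 D=24 E=24] avail[A=40 B=43 C=28 D=24 E=21] open={R2,R3}
Step 5: commit R3 -> on_hand[A=40 B=52 C=28 D=24 E=21] avail[A=40 B=43 C=28 D=24 E=21] open={R2}
Step 6: commit R2 -> on_hand[A=40 B=43 C=28 D=24 E=21] avail[A=40 B=43 C=28 D=24 E=21] open={}
Step 7: reserve R4 C 4 -> on_hand[A=40 B=43 C=28 D=24 E=21] avail[A=40 B=43 C=24 D=24 E=21] open={R4}
Step 8: commit R4 -> on_hand[A=40 B=43 C=24 D=24 E=21] avail[A=40 B=43 C=24 D=24 E=21] open={}
Step 9: reserve R5 D 6 -> on_hand[A=40 B=43 C=24 D=24 E=21] avail[A=40 B=43 C=24 D=18 E=21] open={R5}
Step 10: reserve R6 D 5 -> on_hand[A=40 B=43 C=24 D=24 E=21] avail[A=40 B=43 C=24 D=13 E=21] open={R5,R6}
Step 11: commit R6 -> on_hand[A=40 B=43 C=24 D=19 E=21] avail[A=40 B=43 C=24 D=13 E=21] open={R5}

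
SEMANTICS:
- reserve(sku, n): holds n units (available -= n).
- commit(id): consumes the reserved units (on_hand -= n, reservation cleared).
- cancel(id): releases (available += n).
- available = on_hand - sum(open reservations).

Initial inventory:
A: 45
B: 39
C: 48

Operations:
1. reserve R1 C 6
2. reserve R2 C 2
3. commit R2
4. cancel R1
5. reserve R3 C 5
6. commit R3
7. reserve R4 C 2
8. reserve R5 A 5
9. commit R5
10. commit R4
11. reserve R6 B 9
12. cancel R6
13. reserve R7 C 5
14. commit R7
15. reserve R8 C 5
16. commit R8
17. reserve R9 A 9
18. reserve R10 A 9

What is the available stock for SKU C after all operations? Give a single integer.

Answer: 29

Derivation:
Step 1: reserve R1 C 6 -> on_hand[A=45 B=39 C=48] avail[A=45 B=39 C=42] open={R1}
Step 2: reserve R2 C 2 -> on_hand[A=45 B=39 C=48] avail[A=45 B=39 C=40] open={R1,R2}
Step 3: commit R2 -> on_hand[A=45 B=39 C=46] avail[A=45 B=39 C=40] open={R1}
Step 4: cancel R1 -> on_hand[A=45 B=39 C=46] avail[A=45 B=39 C=46] open={}
Step 5: reserve R3 C 5 -> on_hand[A=45 B=39 C=46] avail[A=45 B=39 C=41] open={R3}
Step 6: commit R3 -> on_hand[A=45 B=39 C=41] avail[A=45 B=39 C=41] open={}
Step 7: reserve R4 C 2 -> on_hand[A=45 B=39 C=41] avail[A=45 B=39 C=39] open={R4}
Step 8: reserve R5 A 5 -> on_hand[A=45 B=39 C=41] avail[A=40 B=39 C=39] open={R4,R5}
Step 9: commit R5 -> on_hand[A=40 B=39 C=41] avail[A=40 B=39 C=39] open={R4}
Step 10: commit R4 -> on_hand[A=40 B=39 C=39] avail[A=40 B=39 C=39] open={}
Step 11: reserve R6 B 9 -> on_hand[A=40 B=39 C=39] avail[A=40 B=30 C=39] open={R6}
Step 12: cancel R6 -> on_hand[A=40 B=39 C=39] avail[A=40 B=39 C=39] open={}
Step 13: reserve R7 C 5 -> on_hand[A=40 B=39 C=39] avail[A=40 B=39 C=34] open={R7}
Step 14: commit R7 -> on_hand[A=40 B=39 C=34] avail[A=40 B=39 C=34] open={}
Step 15: reserve R8 C 5 -> on_hand[A=40 B=39 C=34] avail[A=40 B=39 C=29] open={R8}
Step 16: commit R8 -> on_hand[A=40 B=39 C=29] avail[A=40 B=39 C=29] open={}
Step 17: reserve R9 A 9 -> on_hand[A=40 B=39 C=29] avail[A=31 B=39 C=29] open={R9}
Step 18: reserve R10 A 9 -> on_hand[A=40 B=39 C=29] avail[A=22 B=39 C=29] open={R10,R9}
Final available[C] = 29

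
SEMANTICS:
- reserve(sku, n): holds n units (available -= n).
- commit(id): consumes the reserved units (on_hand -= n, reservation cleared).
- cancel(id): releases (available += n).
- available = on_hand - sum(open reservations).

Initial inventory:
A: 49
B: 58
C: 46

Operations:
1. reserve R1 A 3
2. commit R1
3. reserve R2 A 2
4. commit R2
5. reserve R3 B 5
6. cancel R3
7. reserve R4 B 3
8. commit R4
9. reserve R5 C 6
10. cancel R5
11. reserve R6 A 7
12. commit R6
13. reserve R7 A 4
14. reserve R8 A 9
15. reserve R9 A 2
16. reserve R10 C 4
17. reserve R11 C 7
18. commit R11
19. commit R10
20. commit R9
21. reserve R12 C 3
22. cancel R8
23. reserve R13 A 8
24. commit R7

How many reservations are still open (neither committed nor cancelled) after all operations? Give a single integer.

Answer: 2

Derivation:
Step 1: reserve R1 A 3 -> on_hand[A=49 B=58 C=46] avail[A=46 B=58 C=46] open={R1}
Step 2: commit R1 -> on_hand[A=46 B=58 C=46] avail[A=46 B=58 C=46] open={}
Step 3: reserve R2 A 2 -> on_hand[A=46 B=58 C=46] avail[A=44 B=58 C=46] open={R2}
Step 4: commit R2 -> on_hand[A=44 B=58 C=46] avail[A=44 B=58 C=46] open={}
Step 5: reserve R3 B 5 -> on_hand[A=44 B=58 C=46] avail[A=44 B=53 C=46] open={R3}
Step 6: cancel R3 -> on_hand[A=44 B=58 C=46] avail[A=44 B=58 C=46] open={}
Step 7: reserve R4 B 3 -> on_hand[A=44 B=58 C=46] avail[A=44 B=55 C=46] open={R4}
Step 8: commit R4 -> on_hand[A=44 B=55 C=46] avail[A=44 B=55 C=46] open={}
Step 9: reserve R5 C 6 -> on_hand[A=44 B=55 C=46] avail[A=44 B=55 C=40] open={R5}
Step 10: cancel R5 -> on_hand[A=44 B=55 C=46] avail[A=44 B=55 C=46] open={}
Step 11: reserve R6 A 7 -> on_hand[A=44 B=55 C=46] avail[A=37 B=55 C=46] open={R6}
Step 12: commit R6 -> on_hand[A=37 B=55 C=46] avail[A=37 B=55 C=46] open={}
Step 13: reserve R7 A 4 -> on_hand[A=37 B=55 C=46] avail[A=33 B=55 C=46] open={R7}
Step 14: reserve R8 A 9 -> on_hand[A=37 B=55 C=46] avail[A=24 B=55 C=46] open={R7,R8}
Step 15: reserve R9 A 2 -> on_hand[A=37 B=55 C=46] avail[A=22 B=55 C=46] open={R7,R8,R9}
Step 16: reserve R10 C 4 -> on_hand[A=37 B=55 C=46] avail[A=22 B=55 C=42] open={R10,R7,R8,R9}
Step 17: reserve R11 C 7 -> on_hand[A=37 B=55 C=46] avail[A=22 B=55 C=35] open={R10,R11,R7,R8,R9}
Step 18: commit R11 -> on_hand[A=37 B=55 C=39] avail[A=22 B=55 C=35] open={R10,R7,R8,R9}
Step 19: commit R10 -> on_hand[A=37 B=55 C=35] avail[A=22 B=55 C=35] open={R7,R8,R9}
Step 20: commit R9 -> on_hand[A=35 B=55 C=35] avail[A=22 B=55 C=35] open={R7,R8}
Step 21: reserve R12 C 3 -> on_hand[A=35 B=55 C=35] avail[A=22 B=55 C=32] open={R12,R7,R8}
Step 22: cancel R8 -> on_hand[A=35 B=55 C=35] avail[A=31 B=55 C=32] open={R12,R7}
Step 23: reserve R13 A 8 -> on_hand[A=35 B=55 C=35] avail[A=23 B=55 C=32] open={R12,R13,R7}
Step 24: commit R7 -> on_hand[A=31 B=55 C=35] avail[A=23 B=55 C=32] open={R12,R13}
Open reservations: ['R12', 'R13'] -> 2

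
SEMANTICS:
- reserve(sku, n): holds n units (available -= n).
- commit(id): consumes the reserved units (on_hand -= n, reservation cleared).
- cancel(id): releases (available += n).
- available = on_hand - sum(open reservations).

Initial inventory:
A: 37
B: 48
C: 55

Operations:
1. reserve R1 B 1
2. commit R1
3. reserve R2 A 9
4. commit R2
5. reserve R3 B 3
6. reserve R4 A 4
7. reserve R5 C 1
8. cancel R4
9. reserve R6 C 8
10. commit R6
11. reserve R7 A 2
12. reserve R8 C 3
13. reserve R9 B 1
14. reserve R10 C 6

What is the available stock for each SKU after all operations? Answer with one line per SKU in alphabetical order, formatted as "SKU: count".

Answer: A: 26
B: 43
C: 37

Derivation:
Step 1: reserve R1 B 1 -> on_hand[A=37 B=48 C=55] avail[A=37 B=47 C=55] open={R1}
Step 2: commit R1 -> on_hand[A=37 B=47 C=55] avail[A=37 B=47 C=55] open={}
Step 3: reserve R2 A 9 -> on_hand[A=37 B=47 C=55] avail[A=28 B=47 C=55] open={R2}
Step 4: commit R2 -> on_hand[A=28 B=47 C=55] avail[A=28 B=47 C=55] open={}
Step 5: reserve R3 B 3 -> on_hand[A=28 B=47 C=55] avail[A=28 B=44 C=55] open={R3}
Step 6: reserve R4 A 4 -> on_hand[A=28 B=47 C=55] avail[A=24 B=44 C=55] open={R3,R4}
Step 7: reserve R5 C 1 -> on_hand[A=28 B=47 C=55] avail[A=24 B=44 C=54] open={R3,R4,R5}
Step 8: cancel R4 -> on_hand[A=28 B=47 C=55] avail[A=28 B=44 C=54] open={R3,R5}
Step 9: reserve R6 C 8 -> on_hand[A=28 B=47 C=55] avail[A=28 B=44 C=46] open={R3,R5,R6}
Step 10: commit R6 -> on_hand[A=28 B=47 C=47] avail[A=28 B=44 C=46] open={R3,R5}
Step 11: reserve R7 A 2 -> on_hand[A=28 B=47 C=47] avail[A=26 B=44 C=46] open={R3,R5,R7}
Step 12: reserve R8 C 3 -> on_hand[A=28 B=47 C=47] avail[A=26 B=44 C=43] open={R3,R5,R7,R8}
Step 13: reserve R9 B 1 -> on_hand[A=28 B=47 C=47] avail[A=26 B=43 C=43] open={R3,R5,R7,R8,R9}
Step 14: reserve R10 C 6 -> on_hand[A=28 B=47 C=47] avail[A=26 B=43 C=37] open={R10,R3,R5,R7,R8,R9}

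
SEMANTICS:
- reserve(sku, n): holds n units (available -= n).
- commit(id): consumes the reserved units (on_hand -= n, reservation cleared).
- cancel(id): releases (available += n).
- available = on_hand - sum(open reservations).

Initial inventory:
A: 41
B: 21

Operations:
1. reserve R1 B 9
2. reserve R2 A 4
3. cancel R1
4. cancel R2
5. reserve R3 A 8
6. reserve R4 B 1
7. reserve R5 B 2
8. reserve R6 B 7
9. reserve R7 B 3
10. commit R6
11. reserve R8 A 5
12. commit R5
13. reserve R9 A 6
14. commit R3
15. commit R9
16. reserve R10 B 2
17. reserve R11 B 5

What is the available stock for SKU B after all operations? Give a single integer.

Step 1: reserve R1 B 9 -> on_hand[A=41 B=21] avail[A=41 B=12] open={R1}
Step 2: reserve R2 A 4 -> on_hand[A=41 B=21] avail[A=37 B=12] open={R1,R2}
Step 3: cancel R1 -> on_hand[A=41 B=21] avail[A=37 B=21] open={R2}
Step 4: cancel R2 -> on_hand[A=41 B=21] avail[A=41 B=21] open={}
Step 5: reserve R3 A 8 -> on_hand[A=41 B=21] avail[A=33 B=21] open={R3}
Step 6: reserve R4 B 1 -> on_hand[A=41 B=21] avail[A=33 B=20] open={R3,R4}
Step 7: reserve R5 B 2 -> on_hand[A=41 B=21] avail[A=33 B=18] open={R3,R4,R5}
Step 8: reserve R6 B 7 -> on_hand[A=41 B=21] avail[A=33 B=11] open={R3,R4,R5,R6}
Step 9: reserve R7 B 3 -> on_hand[A=41 B=21] avail[A=33 B=8] open={R3,R4,R5,R6,R7}
Step 10: commit R6 -> on_hand[A=41 B=14] avail[A=33 B=8] open={R3,R4,R5,R7}
Step 11: reserve R8 A 5 -> on_hand[A=41 B=14] avail[A=28 B=8] open={R3,R4,R5,R7,R8}
Step 12: commit R5 -> on_hand[A=41 B=12] avail[A=28 B=8] open={R3,R4,R7,R8}
Step 13: reserve R9 A 6 -> on_hand[A=41 B=12] avail[A=22 B=8] open={R3,R4,R7,R8,R9}
Step 14: commit R3 -> on_hand[A=33 B=12] avail[A=22 B=8] open={R4,R7,R8,R9}
Step 15: commit R9 -> on_hand[A=27 B=12] avail[A=22 B=8] open={R4,R7,R8}
Step 16: reserve R10 B 2 -> on_hand[A=27 B=12] avail[A=22 B=6] open={R10,R4,R7,R8}
Step 17: reserve R11 B 5 -> on_hand[A=27 B=12] avail[A=22 B=1] open={R10,R11,R4,R7,R8}
Final available[B] = 1

Answer: 1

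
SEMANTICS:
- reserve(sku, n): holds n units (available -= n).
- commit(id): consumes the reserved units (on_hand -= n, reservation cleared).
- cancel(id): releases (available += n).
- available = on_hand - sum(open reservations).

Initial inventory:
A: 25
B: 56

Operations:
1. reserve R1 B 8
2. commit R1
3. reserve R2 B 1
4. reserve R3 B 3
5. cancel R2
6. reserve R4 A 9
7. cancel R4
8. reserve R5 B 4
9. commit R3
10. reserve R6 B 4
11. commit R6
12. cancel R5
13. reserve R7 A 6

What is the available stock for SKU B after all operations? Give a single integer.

Step 1: reserve R1 B 8 -> on_hand[A=25 B=56] avail[A=25 B=48] open={R1}
Step 2: commit R1 -> on_hand[A=25 B=48] avail[A=25 B=48] open={}
Step 3: reserve R2 B 1 -> on_hand[A=25 B=48] avail[A=25 B=47] open={R2}
Step 4: reserve R3 B 3 -> on_hand[A=25 B=48] avail[A=25 B=44] open={R2,R3}
Step 5: cancel R2 -> on_hand[A=25 B=48] avail[A=25 B=45] open={R3}
Step 6: reserve R4 A 9 -> on_hand[A=25 B=48] avail[A=16 B=45] open={R3,R4}
Step 7: cancel R4 -> on_hand[A=25 B=48] avail[A=25 B=45] open={R3}
Step 8: reserve R5 B 4 -> on_hand[A=25 B=48] avail[A=25 B=41] open={R3,R5}
Step 9: commit R3 -> on_hand[A=25 B=45] avail[A=25 B=41] open={R5}
Step 10: reserve R6 B 4 -> on_hand[A=25 B=45] avail[A=25 B=37] open={R5,R6}
Step 11: commit R6 -> on_hand[A=25 B=41] avail[A=25 B=37] open={R5}
Step 12: cancel R5 -> on_hand[A=25 B=41] avail[A=25 B=41] open={}
Step 13: reserve R7 A 6 -> on_hand[A=25 B=41] avail[A=19 B=41] open={R7}
Final available[B] = 41

Answer: 41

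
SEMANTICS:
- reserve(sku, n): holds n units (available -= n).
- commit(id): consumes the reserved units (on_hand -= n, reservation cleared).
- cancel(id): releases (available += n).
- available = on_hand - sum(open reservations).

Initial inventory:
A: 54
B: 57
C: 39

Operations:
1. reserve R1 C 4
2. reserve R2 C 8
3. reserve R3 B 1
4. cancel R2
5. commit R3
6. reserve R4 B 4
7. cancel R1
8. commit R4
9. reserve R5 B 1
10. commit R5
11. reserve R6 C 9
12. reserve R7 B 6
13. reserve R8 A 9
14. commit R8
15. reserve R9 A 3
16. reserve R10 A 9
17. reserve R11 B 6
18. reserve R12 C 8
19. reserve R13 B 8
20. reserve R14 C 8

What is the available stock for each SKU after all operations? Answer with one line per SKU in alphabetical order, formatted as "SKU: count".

Answer: A: 33
B: 31
C: 14

Derivation:
Step 1: reserve R1 C 4 -> on_hand[A=54 B=57 C=39] avail[A=54 B=57 C=35] open={R1}
Step 2: reserve R2 C 8 -> on_hand[A=54 B=57 C=39] avail[A=54 B=57 C=27] open={R1,R2}
Step 3: reserve R3 B 1 -> on_hand[A=54 B=57 C=39] avail[A=54 B=56 C=27] open={R1,R2,R3}
Step 4: cancel R2 -> on_hand[A=54 B=57 C=39] avail[A=54 B=56 C=35] open={R1,R3}
Step 5: commit R3 -> on_hand[A=54 B=56 C=39] avail[A=54 B=56 C=35] open={R1}
Step 6: reserve R4 B 4 -> on_hand[A=54 B=56 C=39] avail[A=54 B=52 C=35] open={R1,R4}
Step 7: cancel R1 -> on_hand[A=54 B=56 C=39] avail[A=54 B=52 C=39] open={R4}
Step 8: commit R4 -> on_hand[A=54 B=52 C=39] avail[A=54 B=52 C=39] open={}
Step 9: reserve R5 B 1 -> on_hand[A=54 B=52 C=39] avail[A=54 B=51 C=39] open={R5}
Step 10: commit R5 -> on_hand[A=54 B=51 C=39] avail[A=54 B=51 C=39] open={}
Step 11: reserve R6 C 9 -> on_hand[A=54 B=51 C=39] avail[A=54 B=51 C=30] open={R6}
Step 12: reserve R7 B 6 -> on_hand[A=54 B=51 C=39] avail[A=54 B=45 C=30] open={R6,R7}
Step 13: reserve R8 A 9 -> on_hand[A=54 B=51 C=39] avail[A=45 B=45 C=30] open={R6,R7,R8}
Step 14: commit R8 -> on_hand[A=45 B=51 C=39] avail[A=45 B=45 C=30] open={R6,R7}
Step 15: reserve R9 A 3 -> on_hand[A=45 B=51 C=39] avail[A=42 B=45 C=30] open={R6,R7,R9}
Step 16: reserve R10 A 9 -> on_hand[A=45 B=51 C=39] avail[A=33 B=45 C=30] open={R10,R6,R7,R9}
Step 17: reserve R11 B 6 -> on_hand[A=45 B=51 C=39] avail[A=33 B=39 C=30] open={R10,R11,R6,R7,R9}
Step 18: reserve R12 C 8 -> on_hand[A=45 B=51 C=39] avail[A=33 B=39 C=22] open={R10,R11,R12,R6,R7,R9}
Step 19: reserve R13 B 8 -> on_hand[A=45 B=51 C=39] avail[A=33 B=31 C=22] open={R10,R11,R12,R13,R6,R7,R9}
Step 20: reserve R14 C 8 -> on_hand[A=45 B=51 C=39] avail[A=33 B=31 C=14] open={R10,R11,R12,R13,R14,R6,R7,R9}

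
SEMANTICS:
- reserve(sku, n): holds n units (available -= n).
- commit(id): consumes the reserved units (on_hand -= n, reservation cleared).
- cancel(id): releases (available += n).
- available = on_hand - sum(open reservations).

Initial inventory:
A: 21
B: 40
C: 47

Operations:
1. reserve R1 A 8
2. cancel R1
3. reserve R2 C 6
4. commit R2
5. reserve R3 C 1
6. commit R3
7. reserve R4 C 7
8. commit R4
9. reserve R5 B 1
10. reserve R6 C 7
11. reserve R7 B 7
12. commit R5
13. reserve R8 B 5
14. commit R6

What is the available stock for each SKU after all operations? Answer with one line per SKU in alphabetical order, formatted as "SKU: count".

Answer: A: 21
B: 27
C: 26

Derivation:
Step 1: reserve R1 A 8 -> on_hand[A=21 B=40 C=47] avail[A=13 B=40 C=47] open={R1}
Step 2: cancel R1 -> on_hand[A=21 B=40 C=47] avail[A=21 B=40 C=47] open={}
Step 3: reserve R2 C 6 -> on_hand[A=21 B=40 C=47] avail[A=21 B=40 C=41] open={R2}
Step 4: commit R2 -> on_hand[A=21 B=40 C=41] avail[A=21 B=40 C=41] open={}
Step 5: reserve R3 C 1 -> on_hand[A=21 B=40 C=41] avail[A=21 B=40 C=40] open={R3}
Step 6: commit R3 -> on_hand[A=21 B=40 C=40] avail[A=21 B=40 C=40] open={}
Step 7: reserve R4 C 7 -> on_hand[A=21 B=40 C=40] avail[A=21 B=40 C=33] open={R4}
Step 8: commit R4 -> on_hand[A=21 B=40 C=33] avail[A=21 B=40 C=33] open={}
Step 9: reserve R5 B 1 -> on_hand[A=21 B=40 C=33] avail[A=21 B=39 C=33] open={R5}
Step 10: reserve R6 C 7 -> on_hand[A=21 B=40 C=33] avail[A=21 B=39 C=26] open={R5,R6}
Step 11: reserve R7 B 7 -> on_hand[A=21 B=40 C=33] avail[A=21 B=32 C=26] open={R5,R6,R7}
Step 12: commit R5 -> on_hand[A=21 B=39 C=33] avail[A=21 B=32 C=26] open={R6,R7}
Step 13: reserve R8 B 5 -> on_hand[A=21 B=39 C=33] avail[A=21 B=27 C=26] open={R6,R7,R8}
Step 14: commit R6 -> on_hand[A=21 B=39 C=26] avail[A=21 B=27 C=26] open={R7,R8}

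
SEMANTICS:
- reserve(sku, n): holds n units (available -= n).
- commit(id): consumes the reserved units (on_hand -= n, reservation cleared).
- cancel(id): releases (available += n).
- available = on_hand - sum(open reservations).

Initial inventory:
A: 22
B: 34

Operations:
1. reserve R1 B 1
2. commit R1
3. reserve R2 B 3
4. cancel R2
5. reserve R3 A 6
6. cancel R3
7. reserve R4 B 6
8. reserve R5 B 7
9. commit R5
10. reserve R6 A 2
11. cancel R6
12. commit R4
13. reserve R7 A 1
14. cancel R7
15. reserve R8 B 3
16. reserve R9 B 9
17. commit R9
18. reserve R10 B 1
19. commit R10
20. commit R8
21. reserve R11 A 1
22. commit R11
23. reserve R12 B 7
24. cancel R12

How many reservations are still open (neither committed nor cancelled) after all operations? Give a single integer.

Step 1: reserve R1 B 1 -> on_hand[A=22 B=34] avail[A=22 B=33] open={R1}
Step 2: commit R1 -> on_hand[A=22 B=33] avail[A=22 B=33] open={}
Step 3: reserve R2 B 3 -> on_hand[A=22 B=33] avail[A=22 B=30] open={R2}
Step 4: cancel R2 -> on_hand[A=22 B=33] avail[A=22 B=33] open={}
Step 5: reserve R3 A 6 -> on_hand[A=22 B=33] avail[A=16 B=33] open={R3}
Step 6: cancel R3 -> on_hand[A=22 B=33] avail[A=22 B=33] open={}
Step 7: reserve R4 B 6 -> on_hand[A=22 B=33] avail[A=22 B=27] open={R4}
Step 8: reserve R5 B 7 -> on_hand[A=22 B=33] avail[A=22 B=20] open={R4,R5}
Step 9: commit R5 -> on_hand[A=22 B=26] avail[A=22 B=20] open={R4}
Step 10: reserve R6 A 2 -> on_hand[A=22 B=26] avail[A=20 B=20] open={R4,R6}
Step 11: cancel R6 -> on_hand[A=22 B=26] avail[A=22 B=20] open={R4}
Step 12: commit R4 -> on_hand[A=22 B=20] avail[A=22 B=20] open={}
Step 13: reserve R7 A 1 -> on_hand[A=22 B=20] avail[A=21 B=20] open={R7}
Step 14: cancel R7 -> on_hand[A=22 B=20] avail[A=22 B=20] open={}
Step 15: reserve R8 B 3 -> on_hand[A=22 B=20] avail[A=22 B=17] open={R8}
Step 16: reserve R9 B 9 -> on_hand[A=22 B=20] avail[A=22 B=8] open={R8,R9}
Step 17: commit R9 -> on_hand[A=22 B=11] avail[A=22 B=8] open={R8}
Step 18: reserve R10 B 1 -> on_hand[A=22 B=11] avail[A=22 B=7] open={R10,R8}
Step 19: commit R10 -> on_hand[A=22 B=10] avail[A=22 B=7] open={R8}
Step 20: commit R8 -> on_hand[A=22 B=7] avail[A=22 B=7] open={}
Step 21: reserve R11 A 1 -> on_hand[A=22 B=7] avail[A=21 B=7] open={R11}
Step 22: commit R11 -> on_hand[A=21 B=7] avail[A=21 B=7] open={}
Step 23: reserve R12 B 7 -> on_hand[A=21 B=7] avail[A=21 B=0] open={R12}
Step 24: cancel R12 -> on_hand[A=21 B=7] avail[A=21 B=7] open={}
Open reservations: [] -> 0

Answer: 0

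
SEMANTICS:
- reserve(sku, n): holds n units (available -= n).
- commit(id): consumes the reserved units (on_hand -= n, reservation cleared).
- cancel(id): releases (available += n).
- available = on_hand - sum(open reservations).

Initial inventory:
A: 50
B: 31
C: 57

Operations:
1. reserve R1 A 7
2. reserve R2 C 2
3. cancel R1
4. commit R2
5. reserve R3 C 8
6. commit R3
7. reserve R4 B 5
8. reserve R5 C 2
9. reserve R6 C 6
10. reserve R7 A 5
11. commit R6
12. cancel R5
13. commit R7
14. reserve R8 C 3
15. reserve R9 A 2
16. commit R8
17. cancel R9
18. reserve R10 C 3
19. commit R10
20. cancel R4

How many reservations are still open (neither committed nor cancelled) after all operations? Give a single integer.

Step 1: reserve R1 A 7 -> on_hand[A=50 B=31 C=57] avail[A=43 B=31 C=57] open={R1}
Step 2: reserve R2 C 2 -> on_hand[A=50 B=31 C=57] avail[A=43 B=31 C=55] open={R1,R2}
Step 3: cancel R1 -> on_hand[A=50 B=31 C=57] avail[A=50 B=31 C=55] open={R2}
Step 4: commit R2 -> on_hand[A=50 B=31 C=55] avail[A=50 B=31 C=55] open={}
Step 5: reserve R3 C 8 -> on_hand[A=50 B=31 C=55] avail[A=50 B=31 C=47] open={R3}
Step 6: commit R3 -> on_hand[A=50 B=31 C=47] avail[A=50 B=31 C=47] open={}
Step 7: reserve R4 B 5 -> on_hand[A=50 B=31 C=47] avail[A=50 B=26 C=47] open={R4}
Step 8: reserve R5 C 2 -> on_hand[A=50 B=31 C=47] avail[A=50 B=26 C=45] open={R4,R5}
Step 9: reserve R6 C 6 -> on_hand[A=50 B=31 C=47] avail[A=50 B=26 C=39] open={R4,R5,R6}
Step 10: reserve R7 A 5 -> on_hand[A=50 B=31 C=47] avail[A=45 B=26 C=39] open={R4,R5,R6,R7}
Step 11: commit R6 -> on_hand[A=50 B=31 C=41] avail[A=45 B=26 C=39] open={R4,R5,R7}
Step 12: cancel R5 -> on_hand[A=50 B=31 C=41] avail[A=45 B=26 C=41] open={R4,R7}
Step 13: commit R7 -> on_hand[A=45 B=31 C=41] avail[A=45 B=26 C=41] open={R4}
Step 14: reserve R8 C 3 -> on_hand[A=45 B=31 C=41] avail[A=45 B=26 C=38] open={R4,R8}
Step 15: reserve R9 A 2 -> on_hand[A=45 B=31 C=41] avail[A=43 B=26 C=38] open={R4,R8,R9}
Step 16: commit R8 -> on_hand[A=45 B=31 C=38] avail[A=43 B=26 C=38] open={R4,R9}
Step 17: cancel R9 -> on_hand[A=45 B=31 C=38] avail[A=45 B=26 C=38] open={R4}
Step 18: reserve R10 C 3 -> on_hand[A=45 B=31 C=38] avail[A=45 B=26 C=35] open={R10,R4}
Step 19: commit R10 -> on_hand[A=45 B=31 C=35] avail[A=45 B=26 C=35] open={R4}
Step 20: cancel R4 -> on_hand[A=45 B=31 C=35] avail[A=45 B=31 C=35] open={}
Open reservations: [] -> 0

Answer: 0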